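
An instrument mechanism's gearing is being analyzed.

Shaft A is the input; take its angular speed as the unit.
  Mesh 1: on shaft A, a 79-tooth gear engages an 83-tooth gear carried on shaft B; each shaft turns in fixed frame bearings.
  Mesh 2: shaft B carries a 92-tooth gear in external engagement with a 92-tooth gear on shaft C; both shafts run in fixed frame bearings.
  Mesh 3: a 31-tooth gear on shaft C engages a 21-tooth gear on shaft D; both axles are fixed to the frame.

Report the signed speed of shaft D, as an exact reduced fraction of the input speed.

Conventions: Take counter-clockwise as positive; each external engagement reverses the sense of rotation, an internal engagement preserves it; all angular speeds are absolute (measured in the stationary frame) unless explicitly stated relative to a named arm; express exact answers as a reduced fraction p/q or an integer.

3-mesh fixed-axis compound train (all bearings frame-fixed)
mesh 1 [79T→83T]: |ω|/ω_in = 1×79/83 = 79/83, sense flips to −
mesh 2 [92T→92T]: |ω|/ω_in = (79/83)×92/92 = 79/83, sense flips to +
mesh 3 [31T→21T]: |ω|/ω_in = (79/83)×31/21 = 2449/1743, sense flips to −
signed output speed (× input speed) = -2449/1743

-2449/1743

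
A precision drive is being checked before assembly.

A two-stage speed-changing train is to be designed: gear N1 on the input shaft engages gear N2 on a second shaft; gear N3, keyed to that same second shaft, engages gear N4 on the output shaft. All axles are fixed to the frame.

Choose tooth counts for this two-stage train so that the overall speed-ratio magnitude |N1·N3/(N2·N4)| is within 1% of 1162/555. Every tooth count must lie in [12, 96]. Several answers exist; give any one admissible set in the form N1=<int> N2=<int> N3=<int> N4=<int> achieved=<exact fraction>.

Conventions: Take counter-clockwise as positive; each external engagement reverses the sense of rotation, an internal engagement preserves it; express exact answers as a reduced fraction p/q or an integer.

N1=14 N2=15 N3=83 N4=37 achieved=1162/555

topology: fixed-axis compound train — 2 stages, target 1162/555
target = 1162/555 in lowest terms: an exact hit needs N1·N3 = k·1162 and N2·N4 = k·555 for one integer k, every count in [12, 96]; additionally prefer no 1:1 stage (N1 ≠ N2, N3 ≠ N4)
k = 1: N1·N3 = 1162 = 14·83, N2·N4 = 555 = 15·37
achieved = 14·83/(15·37) = 1162/555; |achieved − target| = 0 ≤ 581/27750 ✓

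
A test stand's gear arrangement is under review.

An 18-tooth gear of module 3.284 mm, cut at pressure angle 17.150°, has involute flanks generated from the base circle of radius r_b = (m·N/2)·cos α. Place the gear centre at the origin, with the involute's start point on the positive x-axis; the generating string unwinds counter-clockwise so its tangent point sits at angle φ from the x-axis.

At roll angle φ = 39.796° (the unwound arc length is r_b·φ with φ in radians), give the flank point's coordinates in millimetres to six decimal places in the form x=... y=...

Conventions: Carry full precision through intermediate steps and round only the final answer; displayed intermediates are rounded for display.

class = single-mesh tooth geometry [base-circle involute, m = 3.284, 18T]
pitch radius r_p = m·N/2 = 3.284·18/2 = 29.556000
base radius r_b = r_p·cos α = 29.556000·cos 17.150° = 28.241824
roll angle φ = 39.796° = 0.69457123 rad
x = r_b·(cos φ + φ·sin φ) = 34.254303
y = r_b·(sin φ − φ·cos φ) = 3.004856

x=34.254303 y=3.004856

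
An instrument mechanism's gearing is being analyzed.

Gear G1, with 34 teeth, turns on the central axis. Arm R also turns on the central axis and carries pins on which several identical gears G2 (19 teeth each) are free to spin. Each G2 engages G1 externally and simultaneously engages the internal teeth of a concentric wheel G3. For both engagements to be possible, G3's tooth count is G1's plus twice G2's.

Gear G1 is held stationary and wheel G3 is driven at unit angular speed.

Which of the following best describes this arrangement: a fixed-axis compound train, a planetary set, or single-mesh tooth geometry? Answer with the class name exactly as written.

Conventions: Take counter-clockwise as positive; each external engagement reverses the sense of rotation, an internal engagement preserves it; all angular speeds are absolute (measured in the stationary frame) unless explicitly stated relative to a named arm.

planetary set

topology: planetary set — G1 34T / G2 19T / G3 72T, arm = carrier (Willis)
classification: planetary set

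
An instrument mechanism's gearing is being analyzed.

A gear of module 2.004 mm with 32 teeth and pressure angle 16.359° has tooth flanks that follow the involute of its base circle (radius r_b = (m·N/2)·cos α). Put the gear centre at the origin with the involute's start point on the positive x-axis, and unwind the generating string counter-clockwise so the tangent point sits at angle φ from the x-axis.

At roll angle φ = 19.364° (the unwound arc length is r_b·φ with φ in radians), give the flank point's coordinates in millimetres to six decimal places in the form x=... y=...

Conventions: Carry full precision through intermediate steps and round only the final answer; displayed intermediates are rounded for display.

topology: single-mesh involute geometry — m = 2.004, N = 32
pitch radius r_p = m·N/2 = 2.004·32/2 = 32.064000
base radius r_b = r_p·cos α = 32.064000·cos 16.359° = 30.765914
roll angle φ = 19.364° = 0.33796556 rad
x = r_b·(cos φ + φ·sin φ) = 32.473110
y = r_b·(sin φ − φ·cos φ) = 0.391379

x=32.473110 y=0.391379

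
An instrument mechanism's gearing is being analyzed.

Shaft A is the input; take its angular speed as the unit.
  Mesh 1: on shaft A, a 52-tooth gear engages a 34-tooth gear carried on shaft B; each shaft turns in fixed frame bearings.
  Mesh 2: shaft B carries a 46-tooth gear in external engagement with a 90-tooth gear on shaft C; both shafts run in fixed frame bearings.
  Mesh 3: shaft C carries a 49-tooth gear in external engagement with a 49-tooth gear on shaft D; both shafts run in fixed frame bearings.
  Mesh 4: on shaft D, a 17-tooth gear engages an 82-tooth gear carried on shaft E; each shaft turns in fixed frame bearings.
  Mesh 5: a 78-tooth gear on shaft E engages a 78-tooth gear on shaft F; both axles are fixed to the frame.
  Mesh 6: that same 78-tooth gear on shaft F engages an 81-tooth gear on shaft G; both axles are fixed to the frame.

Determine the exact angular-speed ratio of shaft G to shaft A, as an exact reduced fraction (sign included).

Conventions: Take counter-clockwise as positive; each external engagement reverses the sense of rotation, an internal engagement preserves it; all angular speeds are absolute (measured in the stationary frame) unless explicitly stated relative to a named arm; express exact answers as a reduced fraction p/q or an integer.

class = fixed-axis compound train [6 meshes; 6 ratios multiply, 6 sense flips]
mesh 1 [52T→34T]: running ratio 26/17, sense −
mesh 2 [46T→90T]: running ratio 598/765, sense +
mesh 3 [49T→49T]: running ratio 598/765, sense −
mesh 4 [17T→82T]: running ratio 299/1845, sense +
mesh 5 [78T→78T]: running ratio 299/1845, sense −
mesh 6 [78T→81T]: running ratio 7774/49815, sense +
ω_out/ω_in = 7774/49815

7774/49815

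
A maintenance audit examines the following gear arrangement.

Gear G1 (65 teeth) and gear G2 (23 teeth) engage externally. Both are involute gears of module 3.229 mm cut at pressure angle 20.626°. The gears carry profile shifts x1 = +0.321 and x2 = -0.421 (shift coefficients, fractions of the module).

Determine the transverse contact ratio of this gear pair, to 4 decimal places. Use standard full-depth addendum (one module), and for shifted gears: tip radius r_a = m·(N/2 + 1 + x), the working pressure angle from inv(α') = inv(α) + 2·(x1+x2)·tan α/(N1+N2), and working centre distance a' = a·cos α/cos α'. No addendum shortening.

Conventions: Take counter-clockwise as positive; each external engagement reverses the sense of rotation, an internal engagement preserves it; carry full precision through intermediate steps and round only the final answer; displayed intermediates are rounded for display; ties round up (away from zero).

class = single-mesh tooth geometry [involute pair 65T × 23T, m = 3.229]
base radii: r_b1 = 98.215663, r_b2 = 34.753234
tip radii: r_a1 = 109.208009, r_a2 = 39.003091
inv(α') = inv(20.626°) + 2·(+0.321-0.421)·tan α/(65+23) = 0.01554622  ⇒  α' = 20.27351°
a' = a·cos α / cos α' = 142.0760·cos 20.626°/cos 20.27351° = 141.750447
action lengths: √(r_a1²−r_b1²) = 47.750109, √(r_a2²−r_b2²) = 17.704627
base pitch p_b = π·m·cos α = 9.493957
CR = (47.750109 + 17.704627 − 141.750447·sin 20.27351°)/9.493957 = 1.720876
contact ratio ≈ 1.7209

1.7209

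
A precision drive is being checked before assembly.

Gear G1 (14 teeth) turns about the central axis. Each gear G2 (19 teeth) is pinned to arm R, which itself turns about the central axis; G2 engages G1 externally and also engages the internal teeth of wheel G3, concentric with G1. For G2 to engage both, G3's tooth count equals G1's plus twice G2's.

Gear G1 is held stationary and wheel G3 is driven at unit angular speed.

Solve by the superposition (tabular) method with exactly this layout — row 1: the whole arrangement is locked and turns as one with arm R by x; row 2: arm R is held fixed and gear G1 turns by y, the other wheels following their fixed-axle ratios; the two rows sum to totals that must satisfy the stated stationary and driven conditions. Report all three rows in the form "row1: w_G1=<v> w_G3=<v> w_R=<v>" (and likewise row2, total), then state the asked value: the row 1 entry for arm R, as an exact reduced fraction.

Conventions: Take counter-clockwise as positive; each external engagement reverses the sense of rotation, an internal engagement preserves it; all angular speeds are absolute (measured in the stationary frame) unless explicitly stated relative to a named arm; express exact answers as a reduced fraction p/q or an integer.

recognized (axles ride arm R): planetary set, 14/19/52 teeth
row 1 — lock + rotate with arm: ω_sun = ω_ring = ω_arm = x
row 2: sun turns y, ring = −(14/52)·y, arm 0
boundary: total ω_sun = x + y = 0 and total ω_ring = x − (14/52)·y = 1  ⇒  y = -26/33, x = 26/33
row 2 ring = −(14/52)·(-26/33) = 7/33
totals (row 1 + row 2): sun 26/33 + (-26/33) = 0, ring 26/33 + 7/33 = 1, arm 26/33 + 0 = 26/33
asked cell (row1, arm) = 26/33

row1: w_G1=26/33 w_G3=26/33 w_R=26/33
row2: w_G1=-26/33 w_G3=7/33 w_R=0
total: w_G1=0 w_G3=1 w_R=26/33
asked value: 26/33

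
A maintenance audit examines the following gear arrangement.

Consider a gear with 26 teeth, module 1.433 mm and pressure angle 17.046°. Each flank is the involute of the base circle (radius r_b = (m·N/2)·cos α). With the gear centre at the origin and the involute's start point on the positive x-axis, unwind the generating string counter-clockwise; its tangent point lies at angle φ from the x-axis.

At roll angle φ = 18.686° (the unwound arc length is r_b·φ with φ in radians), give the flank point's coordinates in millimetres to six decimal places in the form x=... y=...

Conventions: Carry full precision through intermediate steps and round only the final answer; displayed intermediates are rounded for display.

topology: single-mesh involute geometry — m = 1.433, N = 26
pitch radius r_p = m·N/2 = 1.433·26/2 = 18.629000
base radius r_b = r_p·cos α = 18.629000·cos 17.046° = 17.810623
roll angle φ = 18.686° = 0.32613222 rad
x = r_b·(cos φ + φ·sin φ) = 18.732774
y = r_b·(sin φ − φ·cos φ) = 0.203757

x=18.732774 y=0.203757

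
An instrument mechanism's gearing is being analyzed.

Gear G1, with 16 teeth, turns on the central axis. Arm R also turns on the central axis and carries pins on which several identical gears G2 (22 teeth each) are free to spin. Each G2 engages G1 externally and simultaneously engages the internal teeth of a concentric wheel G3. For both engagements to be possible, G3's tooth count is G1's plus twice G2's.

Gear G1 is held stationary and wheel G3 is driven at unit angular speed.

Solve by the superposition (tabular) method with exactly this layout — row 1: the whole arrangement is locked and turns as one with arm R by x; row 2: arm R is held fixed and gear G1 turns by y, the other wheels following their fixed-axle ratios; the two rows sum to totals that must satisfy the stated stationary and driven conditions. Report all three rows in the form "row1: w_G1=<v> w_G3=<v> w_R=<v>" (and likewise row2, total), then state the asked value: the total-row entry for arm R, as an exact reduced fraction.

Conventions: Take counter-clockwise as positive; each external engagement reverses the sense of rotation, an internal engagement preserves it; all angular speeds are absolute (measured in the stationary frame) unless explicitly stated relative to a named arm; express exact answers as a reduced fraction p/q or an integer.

planetary set (16T centre, 22T on arm, 60T internal) — Willis relation
superposition row 1 [locked train]: every member turns x
row 2 (arm held, sun turns y): ω_ring = −(16/60)·y, ω_arm = 0
boundary: total ω_sun = x + y = 0 and total ω_ring = x − (16/60)·y = 1  ⇒  y = -15/19, x = 15/19
row 2 ring = −(16/60)·(-15/19) = 4/19
totals (row 1 + row 2): sun 15/19 + (-15/19) = 0, ring 15/19 + 4/19 = 1, arm 15/19 + 0 = 15/19
asked cell (total, arm) = 15/19

row1: w_G1=15/19 w_G3=15/19 w_R=15/19
row2: w_G1=-15/19 w_G3=4/19 w_R=0
total: w_G1=0 w_G3=1 w_R=15/19
asked value: 15/19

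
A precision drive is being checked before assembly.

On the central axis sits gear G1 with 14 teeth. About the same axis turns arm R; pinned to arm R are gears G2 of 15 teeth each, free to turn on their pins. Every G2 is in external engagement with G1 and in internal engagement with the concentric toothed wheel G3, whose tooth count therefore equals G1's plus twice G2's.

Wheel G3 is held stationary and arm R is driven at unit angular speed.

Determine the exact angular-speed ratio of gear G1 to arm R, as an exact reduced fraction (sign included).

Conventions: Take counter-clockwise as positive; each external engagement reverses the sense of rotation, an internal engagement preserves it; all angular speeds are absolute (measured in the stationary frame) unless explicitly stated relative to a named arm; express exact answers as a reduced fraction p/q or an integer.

class = planetary set [G3 = 14+2·15 = 44; Willis about the carrier]
ring teeth: 14 + 2·15 = 44
14(ω_sun−ω_arm) = −44(ω_ring−ω_arm),  ω_ring = 0, ω_arm = 1
ω_sun = 1 − (44/14)(0−1) = 29/7
ω_out/ω_in = 29/7

29/7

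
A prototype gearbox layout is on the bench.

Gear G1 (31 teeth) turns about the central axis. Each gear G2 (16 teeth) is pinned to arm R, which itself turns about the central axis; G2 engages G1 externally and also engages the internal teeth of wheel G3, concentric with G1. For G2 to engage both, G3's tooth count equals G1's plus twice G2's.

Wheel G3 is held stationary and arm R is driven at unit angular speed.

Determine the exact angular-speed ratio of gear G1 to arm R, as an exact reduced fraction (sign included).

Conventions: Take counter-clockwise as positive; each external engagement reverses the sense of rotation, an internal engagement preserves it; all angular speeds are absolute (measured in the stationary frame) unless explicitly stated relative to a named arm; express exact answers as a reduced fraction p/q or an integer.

94/31

recognized (axles ride arm R): planetary set, 31/16/63 teeth
ring teeth: 31 + 2·16 = 63
31(ω_sun−ω_arm) = −63(ω_ring−ω_arm),  ω_ring = 0, ω_arm = 1
ω_sun = 1 − (63/31)(0−1) = 94/31
ω_out/ω_in = 94/31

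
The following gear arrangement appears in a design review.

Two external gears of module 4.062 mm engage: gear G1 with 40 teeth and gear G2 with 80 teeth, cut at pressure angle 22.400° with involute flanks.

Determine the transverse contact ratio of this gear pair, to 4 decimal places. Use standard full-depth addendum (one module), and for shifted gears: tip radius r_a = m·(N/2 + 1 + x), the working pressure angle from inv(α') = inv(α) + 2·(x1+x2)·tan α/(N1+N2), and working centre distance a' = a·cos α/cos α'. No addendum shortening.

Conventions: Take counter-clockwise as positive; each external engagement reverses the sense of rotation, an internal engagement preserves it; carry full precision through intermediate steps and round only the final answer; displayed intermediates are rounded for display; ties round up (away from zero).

recognized (one external pair, fixed centres): single-mesh tooth geometry, m = 4.062, N1 = 40, N2 = 80
base radii: r_b1 = 75.110120, r_b2 = 150.220240
tip radii: r_a1 = 85.302000, r_a2 = 166.542000
no profile shift: α' = α, a' = a
action lengths: √(r_a1²−r_b1²) = 40.433910, √(r_a2²−r_b2²) = 71.903528
base pitch p_b = π·m·cos α = 11.798270
CR = (40.433910 + 71.903528 − 243.720000·sin 22.40000°)/11.798270 = 1.649646
contact ratio ≈ 1.6496

1.6496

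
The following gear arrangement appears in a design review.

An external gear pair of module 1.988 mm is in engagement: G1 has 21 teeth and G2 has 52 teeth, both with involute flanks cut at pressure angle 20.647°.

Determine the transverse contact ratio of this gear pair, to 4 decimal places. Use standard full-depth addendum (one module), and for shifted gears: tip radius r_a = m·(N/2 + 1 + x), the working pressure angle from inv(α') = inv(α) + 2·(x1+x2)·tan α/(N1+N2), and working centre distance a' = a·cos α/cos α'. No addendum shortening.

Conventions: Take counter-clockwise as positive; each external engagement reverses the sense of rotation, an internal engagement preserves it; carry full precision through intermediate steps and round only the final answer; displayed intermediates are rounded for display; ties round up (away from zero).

1.6369

class = single-mesh tooth geometry [involute pair 21T × 52T, m = 1.988]
base radii: r_b1 = 19.533276, r_b2 = 48.368111
tip radii: r_a1 = 22.862000, r_a2 = 53.676000
no profile shift: α' = α, a' = a
action lengths: √(r_a1²−r_b1²) = 11.879486, √(r_a2²−r_b2²) = 23.273135
base pitch p_b = π·m·cos α = 5.844342
CR = (11.879486 + 23.273135 − 72.562000·sin 20.64700°)/5.844342 = 1.636896
contact ratio ≈ 1.6369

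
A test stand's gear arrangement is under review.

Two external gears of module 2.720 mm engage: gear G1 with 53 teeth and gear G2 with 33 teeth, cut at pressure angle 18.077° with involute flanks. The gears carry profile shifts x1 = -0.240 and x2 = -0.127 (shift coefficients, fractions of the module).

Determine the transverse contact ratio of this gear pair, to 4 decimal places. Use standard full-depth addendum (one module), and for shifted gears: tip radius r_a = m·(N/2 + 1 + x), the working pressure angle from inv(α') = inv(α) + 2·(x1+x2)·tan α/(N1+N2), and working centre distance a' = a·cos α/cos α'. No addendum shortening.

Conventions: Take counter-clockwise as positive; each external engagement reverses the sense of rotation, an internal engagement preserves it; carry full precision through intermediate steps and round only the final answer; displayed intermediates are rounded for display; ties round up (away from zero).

1.9538

recognized (one external pair, fixed centres): single-mesh tooth geometry, m = 2.720, N1 = 53, N2 = 33
base radii: r_b1 = 68.522158, r_b2 = 42.664740
tip radii: r_a1 = 74.147200, r_a2 = 47.254560
inv(α') = inv(18.077°) + 2·(-0.240-0.127)·tan α/(53+33) = 0.00811712  ⇒  α' = 16.42319°
a' = a·cos α / cos α' = 116.9600·cos 18.077°/cos 16.42319° = 115.916329
action lengths: √(r_a1²−r_b1²) = 28.328804, √(r_a2²−r_b2²) = 20.315349
base pitch p_b = π·m·cos α = 8.123347
CR = (28.328804 + 20.315349 − 115.916329·sin 16.42319°)/8.123347 = 1.953771
contact ratio ≈ 1.9538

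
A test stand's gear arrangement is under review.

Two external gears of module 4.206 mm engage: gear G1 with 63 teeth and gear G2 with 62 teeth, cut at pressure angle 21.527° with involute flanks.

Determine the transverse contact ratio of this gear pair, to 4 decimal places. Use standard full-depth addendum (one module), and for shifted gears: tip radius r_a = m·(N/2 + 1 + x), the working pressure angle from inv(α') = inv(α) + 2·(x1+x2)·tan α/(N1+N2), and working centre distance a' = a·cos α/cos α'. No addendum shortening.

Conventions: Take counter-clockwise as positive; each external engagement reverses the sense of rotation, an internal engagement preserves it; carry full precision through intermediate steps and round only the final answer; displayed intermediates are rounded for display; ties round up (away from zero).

class = single-mesh tooth geometry [involute pair 63T × 62T, m = 4.206]
base radii: r_b1 = 123.247197, r_b2 = 121.290893
tip radii: r_a1 = 136.695000, r_a2 = 134.592000
no profile shift: α' = α, a' = a
action lengths: √(r_a1²−r_b1²) = 59.124034, √(r_a2²−r_b2²) = 58.339745
base pitch p_b = π·m·cos α = 12.291825
CR = (59.124034 + 58.339745 − 262.875000·sin 21.52700°)/12.291825 = 1.708820
contact ratio ≈ 1.7088

1.7088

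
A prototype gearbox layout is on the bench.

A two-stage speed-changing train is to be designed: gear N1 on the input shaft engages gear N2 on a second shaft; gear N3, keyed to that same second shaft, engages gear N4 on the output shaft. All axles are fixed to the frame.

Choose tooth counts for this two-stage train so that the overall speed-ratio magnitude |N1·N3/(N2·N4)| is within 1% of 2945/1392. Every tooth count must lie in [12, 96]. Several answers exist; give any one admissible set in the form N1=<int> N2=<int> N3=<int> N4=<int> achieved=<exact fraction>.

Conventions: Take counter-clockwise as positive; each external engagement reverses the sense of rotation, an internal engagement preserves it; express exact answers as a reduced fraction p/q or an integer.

N1=31 N2=16 N3=95 N4=87 achieved=2945/1392

topology: fixed-axis compound train — 2 stages, target 2945/1392
target = 2945/1392 in lowest terms: an exact hit needs N1·N3 = k·2945 and N2·N4 = k·1392 for one integer k, every count in [12, 96]; additionally prefer no 1:1 stage (N1 ≠ N2, N3 ≠ N4)
k = 1: N1·N3 = 2945 = 31·95, N2·N4 = 1392 = 16·87
achieved = 31·95/(16·87) = 2945/1392; |achieved − target| = 0 ≤ 589/27840 ✓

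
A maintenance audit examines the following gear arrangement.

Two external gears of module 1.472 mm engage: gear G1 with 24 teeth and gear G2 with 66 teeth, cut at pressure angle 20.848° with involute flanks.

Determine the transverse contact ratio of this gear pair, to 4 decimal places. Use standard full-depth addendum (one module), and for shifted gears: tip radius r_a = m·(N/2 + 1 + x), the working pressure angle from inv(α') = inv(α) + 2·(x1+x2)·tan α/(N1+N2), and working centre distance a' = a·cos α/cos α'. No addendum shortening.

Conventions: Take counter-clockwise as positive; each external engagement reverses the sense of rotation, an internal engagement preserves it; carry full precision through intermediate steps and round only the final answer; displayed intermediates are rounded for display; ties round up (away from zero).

1.6608

topology: single-mesh involute geometry — m = 1.472, 24T/66T pair
base radii: r_b1 = 16.507500, r_b2 = 45.395625
tip radii: r_a1 = 19.136000, r_a2 = 50.048000
no profile shift: α' = α, a' = a
action lengths: √(r_a1²−r_b1²) = 9.679305, √(r_a2²−r_b2²) = 21.072245
base pitch p_b = π·m·cos α = 4.321653
CR = (9.679305 + 21.072245 − 66.240000·sin 20.84800°)/4.321653 = 1.660799
contact ratio ≈ 1.6608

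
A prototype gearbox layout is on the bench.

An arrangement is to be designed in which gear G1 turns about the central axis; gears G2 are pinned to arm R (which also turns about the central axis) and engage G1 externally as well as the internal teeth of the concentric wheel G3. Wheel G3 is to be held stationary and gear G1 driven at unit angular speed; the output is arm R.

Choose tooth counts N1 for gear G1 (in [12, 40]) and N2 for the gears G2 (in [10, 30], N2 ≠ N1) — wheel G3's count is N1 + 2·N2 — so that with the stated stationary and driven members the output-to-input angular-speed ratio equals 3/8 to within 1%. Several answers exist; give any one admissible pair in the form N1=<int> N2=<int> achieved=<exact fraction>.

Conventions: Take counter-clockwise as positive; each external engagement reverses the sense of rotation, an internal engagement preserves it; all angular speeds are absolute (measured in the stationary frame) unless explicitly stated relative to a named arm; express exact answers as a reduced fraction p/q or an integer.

N1=30 N2=10 achieved=3/8

planetary set to be sized for 3/8 (Willis relation)
Willis with ω_ring = 0: ω_arm/ω_sun = N1/(N1+N3); set equal to 3/8  ⇒  N3/N1 = 1/(3/8) − 1 = 5/3
N3 = N1 + 2·N2  ⇒  N2/N1 = (N3/N1 − 1)/2 = (5/3 − 1)/2 = 1/3
smallest multiple with N1 ≥ 12 and N2 ≥ 10: k = 10  ⇒  N1 = 10·3 = 30, N2 = 10·1 = 10 (N1 ≤ 40, N2 ≤ 30, N2 ≠ N1 ✓), N3 = 30 + 2·10 = 50
check: N1/(N1+N3) with N1 = 30, N3 = 50 gives 3/8; |achieved − target| = 0 ≤ 3/800 ✓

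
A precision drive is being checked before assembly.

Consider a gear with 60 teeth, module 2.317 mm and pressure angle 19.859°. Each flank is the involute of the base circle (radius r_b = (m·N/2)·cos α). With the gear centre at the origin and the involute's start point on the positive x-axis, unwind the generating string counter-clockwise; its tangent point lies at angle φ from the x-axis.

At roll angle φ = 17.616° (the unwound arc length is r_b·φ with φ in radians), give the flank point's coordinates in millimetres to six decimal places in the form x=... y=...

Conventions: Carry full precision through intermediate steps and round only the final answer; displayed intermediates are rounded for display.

x=68.393710 y=0.627397

recognized (one wheel, involute flank): single-mesh tooth geometry, m = 2.317, N = 60
pitch radius r_p = m·N/2 = 2.317·60/2 = 69.510000
base radius r_b = r_p·cos α = 69.510000·cos 19.859° = 65.376342
roll angle φ = 17.616° = 0.30745720 rad
x = r_b·(cos φ + φ·sin φ) = 68.393710
y = r_b·(sin φ − φ·cos φ) = 0.627397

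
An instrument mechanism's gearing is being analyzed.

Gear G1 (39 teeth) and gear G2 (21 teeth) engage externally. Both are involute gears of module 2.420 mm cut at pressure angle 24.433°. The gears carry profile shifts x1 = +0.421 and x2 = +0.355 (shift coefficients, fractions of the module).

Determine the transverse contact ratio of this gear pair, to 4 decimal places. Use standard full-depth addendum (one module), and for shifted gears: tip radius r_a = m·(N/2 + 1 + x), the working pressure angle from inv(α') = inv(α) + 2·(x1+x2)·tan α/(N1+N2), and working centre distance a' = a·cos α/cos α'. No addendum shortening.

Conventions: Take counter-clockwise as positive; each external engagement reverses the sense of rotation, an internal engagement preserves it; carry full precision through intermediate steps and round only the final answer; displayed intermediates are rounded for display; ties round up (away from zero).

class = single-mesh tooth geometry [involute pair 39T × 21T, m = 2.420]
base radii: r_b1 = 42.963927, r_b2 = 23.134422
tip radii: r_a1 = 50.628820, r_a2 = 28.689100
inv(α') = inv(24.433°) + 2·(+0.421+0.355)·tan α/(39+21) = 0.03963009  ⇒  α' = 27.29279°
a' = a·cos α / cos α' = 72.6000·cos 24.433°/cos 27.29279° = 74.378545
action lengths: √(r_a1²−r_b1²) = 26.783921, √(r_a2²−r_b2²) = 16.966525
base pitch p_b = π·m·cos α = 6.921803
CR = (26.783921 + 16.966525 − 74.378545·sin 27.29279°)/6.921803 = 1.393434
contact ratio ≈ 1.3934

1.3934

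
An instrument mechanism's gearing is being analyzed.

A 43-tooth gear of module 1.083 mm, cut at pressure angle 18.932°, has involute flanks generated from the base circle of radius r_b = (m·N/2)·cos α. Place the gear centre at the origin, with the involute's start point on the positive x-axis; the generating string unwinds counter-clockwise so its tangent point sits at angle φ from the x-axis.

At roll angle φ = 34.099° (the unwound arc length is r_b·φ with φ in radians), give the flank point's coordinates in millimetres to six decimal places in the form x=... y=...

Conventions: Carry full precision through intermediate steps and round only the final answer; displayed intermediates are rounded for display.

topology: single-mesh involute geometry — m = 1.083, N = 43
pitch radius r_p = m·N/2 = 1.083·43/2 = 23.284500
base radius r_b = r_p·cos α = 23.284500·cos 18.932° = 22.024909
roll angle φ = 34.099° = 0.59513982 rad
x = r_b·(cos φ + φ·sin φ) = 25.586779
y = r_b·(sin φ − φ·cos φ) = 1.493444

x=25.586779 y=1.493444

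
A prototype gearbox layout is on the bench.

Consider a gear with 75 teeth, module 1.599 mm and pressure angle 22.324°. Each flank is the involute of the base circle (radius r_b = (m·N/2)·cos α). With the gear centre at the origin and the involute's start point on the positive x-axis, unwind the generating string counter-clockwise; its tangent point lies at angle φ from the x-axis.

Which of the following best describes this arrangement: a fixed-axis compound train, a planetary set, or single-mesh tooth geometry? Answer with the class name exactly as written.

class = single-mesh tooth geometry [base-circle involute, m = 1.599, 75T]
classification: single-mesh tooth geometry

single-mesh tooth geometry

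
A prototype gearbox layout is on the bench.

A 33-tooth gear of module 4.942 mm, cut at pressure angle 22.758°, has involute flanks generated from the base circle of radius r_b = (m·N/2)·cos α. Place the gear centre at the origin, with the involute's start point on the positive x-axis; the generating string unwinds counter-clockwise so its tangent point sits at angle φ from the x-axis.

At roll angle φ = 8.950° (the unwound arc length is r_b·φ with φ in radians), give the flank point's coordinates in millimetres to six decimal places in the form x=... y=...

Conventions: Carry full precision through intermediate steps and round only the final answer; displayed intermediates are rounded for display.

x=76.106439 y=0.095303

topology: single-mesh involute geometry — m = 4.942, N = 33
pitch radius r_p = m·N/2 = 4.942·33/2 = 81.543000
base radius r_b = r_p·cos α = 81.543000·cos 22.758° = 75.194630
roll angle φ = 8.950° = 0.15620697 rad
x = r_b·(cos φ + φ·sin φ) = 76.106439
y = r_b·(sin φ − φ·cos φ) = 0.095303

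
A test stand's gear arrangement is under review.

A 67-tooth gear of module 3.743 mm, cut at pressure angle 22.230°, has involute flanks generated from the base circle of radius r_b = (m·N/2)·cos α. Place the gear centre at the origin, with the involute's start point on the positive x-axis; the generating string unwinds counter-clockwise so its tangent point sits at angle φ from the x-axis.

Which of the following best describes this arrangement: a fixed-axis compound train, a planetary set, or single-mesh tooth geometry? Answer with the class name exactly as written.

single-mesh tooth geometry

class = single-mesh tooth geometry [base-circle involute, m = 3.743, 67T]
classification: single-mesh tooth geometry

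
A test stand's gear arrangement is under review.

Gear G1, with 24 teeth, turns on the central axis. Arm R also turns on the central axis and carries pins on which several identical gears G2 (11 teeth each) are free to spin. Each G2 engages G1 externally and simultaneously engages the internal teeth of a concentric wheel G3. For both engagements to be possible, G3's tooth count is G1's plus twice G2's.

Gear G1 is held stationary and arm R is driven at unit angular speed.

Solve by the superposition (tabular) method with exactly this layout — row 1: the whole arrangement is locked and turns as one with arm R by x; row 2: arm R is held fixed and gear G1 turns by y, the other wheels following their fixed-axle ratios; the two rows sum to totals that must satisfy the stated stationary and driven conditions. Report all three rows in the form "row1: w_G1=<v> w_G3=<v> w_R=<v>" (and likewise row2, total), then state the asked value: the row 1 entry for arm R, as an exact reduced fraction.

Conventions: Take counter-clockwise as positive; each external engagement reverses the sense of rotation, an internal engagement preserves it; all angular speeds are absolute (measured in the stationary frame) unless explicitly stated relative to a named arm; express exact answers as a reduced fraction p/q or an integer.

topology: planetary set — G1 24T / G2 11T / G3 46T, arm = carrier (Willis)
superposition row 1 [locked train]: every member turns x
row 2 — arm fixed, fixed-axis ratios: sun y, ring −(24/46)·y, arm 0
boundary: total ω_sun = x + y = 0 and total ω_arm = x = 1  ⇒  y = -1, x = 1
row 2 ring = −(24/46)·(-1) = 12/23
totals (row 1 + row 2): sun 1 + (-1) = 0, ring 1 + 12/23 = 35/23, arm 1 + 0 = 1
asked cell (row1, arm) = 1

row1: w_G1=1 w_G3=1 w_R=1
row2: w_G1=-1 w_G3=12/23 w_R=0
total: w_G1=0 w_G3=35/23 w_R=1
asked value: 1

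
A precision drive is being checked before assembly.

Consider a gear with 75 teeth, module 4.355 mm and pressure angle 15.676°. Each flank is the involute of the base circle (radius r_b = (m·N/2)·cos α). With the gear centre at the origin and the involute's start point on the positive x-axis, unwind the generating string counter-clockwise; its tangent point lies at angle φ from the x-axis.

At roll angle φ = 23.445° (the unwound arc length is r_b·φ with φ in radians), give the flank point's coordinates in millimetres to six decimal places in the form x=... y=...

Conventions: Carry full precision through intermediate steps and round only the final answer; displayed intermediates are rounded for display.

x=169.856016 y=3.531263

topology: single-mesh involute geometry — m = 4.355, N = 75
pitch radius r_p = m·N/2 = 4.355·75/2 = 163.312500
base radius r_b = r_p·cos α = 163.312500·cos 15.676° = 157.238093
roll angle φ = 23.445° = 0.40919244 rad
x = r_b·(cos φ + φ·sin φ) = 169.856016
y = r_b·(sin φ − φ·cos φ) = 3.531263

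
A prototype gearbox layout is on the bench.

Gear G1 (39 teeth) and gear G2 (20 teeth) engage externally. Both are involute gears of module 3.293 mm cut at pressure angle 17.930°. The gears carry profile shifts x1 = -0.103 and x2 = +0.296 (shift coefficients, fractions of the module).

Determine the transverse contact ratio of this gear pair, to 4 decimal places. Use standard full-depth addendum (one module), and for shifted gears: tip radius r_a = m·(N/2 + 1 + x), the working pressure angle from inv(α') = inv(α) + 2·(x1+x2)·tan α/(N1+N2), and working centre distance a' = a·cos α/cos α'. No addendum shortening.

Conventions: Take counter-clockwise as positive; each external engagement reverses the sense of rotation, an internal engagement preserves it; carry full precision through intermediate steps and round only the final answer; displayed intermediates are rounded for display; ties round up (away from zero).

1.6363

recognized (one external pair, fixed centres): single-mesh tooth geometry, m = 3.293, N1 = 39, N2 = 20
base radii: r_b1 = 61.094865, r_b2 = 31.330700
tip radii: r_a1 = 67.167321, r_a2 = 37.197728
inv(α') = inv(17.930°) + 2·(-0.103+0.296)·tan α/(39+20) = 0.01274890  ⇒  α' = 19.01634°
a' = a·cos α / cos α' = 97.1435·cos 17.930°/cos 19.01634° = 97.760792
action lengths: √(r_a1²−r_b1²) = 27.908180, √(r_a2²−r_b2²) = 20.051389
base pitch p_b = π·m·cos α = 9.842830
CR = (27.908180 + 20.051389 − 97.760792·sin 19.01634°)/9.842830 = 1.636258
contact ratio ≈ 1.6363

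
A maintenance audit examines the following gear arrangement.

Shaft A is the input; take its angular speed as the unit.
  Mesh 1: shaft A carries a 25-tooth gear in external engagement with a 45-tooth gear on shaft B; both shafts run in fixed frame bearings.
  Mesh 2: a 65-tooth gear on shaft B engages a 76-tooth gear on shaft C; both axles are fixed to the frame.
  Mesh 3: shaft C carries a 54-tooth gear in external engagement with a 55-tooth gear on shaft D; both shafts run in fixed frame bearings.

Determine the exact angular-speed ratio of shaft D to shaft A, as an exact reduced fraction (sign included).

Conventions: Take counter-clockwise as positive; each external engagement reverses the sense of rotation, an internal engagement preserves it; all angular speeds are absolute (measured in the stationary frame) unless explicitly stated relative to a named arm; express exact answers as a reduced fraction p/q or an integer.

class = fixed-axis compound train [3 meshes; 3 ratios multiply, 3 sense flips]
mesh 1 [25T→45T]: running ratio 5/9, sense −
mesh 2 [65T→76T]: running ratio 325/684, sense +
mesh 3 [54T→55T]: running ratio 195/418, sense −
ω_out/ω_in = -195/418

-195/418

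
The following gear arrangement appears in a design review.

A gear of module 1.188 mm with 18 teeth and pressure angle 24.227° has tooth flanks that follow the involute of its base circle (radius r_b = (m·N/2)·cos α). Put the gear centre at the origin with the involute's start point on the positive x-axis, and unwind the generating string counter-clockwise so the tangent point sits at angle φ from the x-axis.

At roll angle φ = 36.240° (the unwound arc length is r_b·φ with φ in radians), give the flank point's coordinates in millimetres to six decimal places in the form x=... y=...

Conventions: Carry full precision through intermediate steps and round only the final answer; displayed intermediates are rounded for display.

x=11.509928 y=0.789986

topology: single-mesh involute geometry — m = 1.188, N = 18
pitch radius r_p = m·N/2 = 1.188·18/2 = 10.692000
base radius r_b = r_p·cos α = 10.692000·cos 24.227° = 9.750322
roll angle φ = 36.240° = 0.63250732 rad
x = r_b·(cos φ + φ·sin φ) = 11.509928
y = r_b·(sin φ − φ·cos φ) = 0.789986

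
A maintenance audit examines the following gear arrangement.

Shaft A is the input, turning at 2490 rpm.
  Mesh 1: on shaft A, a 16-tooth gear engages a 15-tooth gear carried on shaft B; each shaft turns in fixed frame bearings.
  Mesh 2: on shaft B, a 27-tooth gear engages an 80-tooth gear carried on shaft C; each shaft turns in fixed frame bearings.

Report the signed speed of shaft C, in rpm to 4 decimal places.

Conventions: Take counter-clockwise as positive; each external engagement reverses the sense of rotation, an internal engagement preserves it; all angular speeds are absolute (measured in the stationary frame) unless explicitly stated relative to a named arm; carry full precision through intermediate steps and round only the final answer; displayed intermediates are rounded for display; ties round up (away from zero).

+896.4000 rpm

class = fixed-axis compound train [2 meshes; 2 ratios multiply, 2 sense flips]
mesh 1 [16T→15T]: ω = 2490.0000×16/15 = 2656.0000 rpm, sense flips to −
mesh 2 [27T→80T]: ω = 2656.0000×27/80 = 896.4000 rpm, sense flips to +
signed output speed = +896.4000 rpm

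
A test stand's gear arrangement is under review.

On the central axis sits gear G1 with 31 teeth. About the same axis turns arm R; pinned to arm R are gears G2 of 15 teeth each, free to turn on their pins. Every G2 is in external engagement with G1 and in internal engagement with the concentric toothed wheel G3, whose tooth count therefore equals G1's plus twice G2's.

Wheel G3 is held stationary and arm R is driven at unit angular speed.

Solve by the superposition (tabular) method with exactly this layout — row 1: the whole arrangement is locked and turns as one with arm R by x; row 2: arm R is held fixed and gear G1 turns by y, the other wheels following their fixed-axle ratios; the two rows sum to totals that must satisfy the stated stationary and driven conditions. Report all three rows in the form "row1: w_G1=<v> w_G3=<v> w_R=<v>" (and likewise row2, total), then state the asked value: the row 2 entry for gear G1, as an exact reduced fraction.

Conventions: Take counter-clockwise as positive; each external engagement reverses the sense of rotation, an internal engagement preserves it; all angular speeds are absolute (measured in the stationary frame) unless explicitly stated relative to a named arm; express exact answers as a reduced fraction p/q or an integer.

class = planetary set [G3 = 31+2·15 = 61; Willis about the carrier]
row 1 (train locked, turned with arm): all members turn x
row 2 — arm fixed, fixed-axis ratios: sun y, ring −(31/61)·y, arm 0
boundary: total ω_ring = x − (31/61)·y = 0 and total ω_arm = x = 1  ⇒  y = 61/31, x = 1
row 2 ring = −(31/61)·61/31 = -1
totals (row 1 + row 2): sun 1 + 61/31 = 92/31, ring 1 + (-1) = 0, arm 1 + 0 = 1
asked cell (row2, sun) = 61/31

row1: w_G1=1 w_G3=1 w_R=1
row2: w_G1=61/31 w_G3=-1 w_R=0
total: w_G1=92/31 w_G3=0 w_R=1
asked value: 61/31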